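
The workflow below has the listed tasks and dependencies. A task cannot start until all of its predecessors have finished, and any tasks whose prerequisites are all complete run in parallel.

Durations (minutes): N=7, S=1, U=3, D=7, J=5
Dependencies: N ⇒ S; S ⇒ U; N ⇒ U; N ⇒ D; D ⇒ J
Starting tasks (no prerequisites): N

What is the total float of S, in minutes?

Critical path: N→D→J = 7+7+5 = 19, so the finish is 19 minutes.
Longest path through S: 11 minutes (earliest finish 8, latest finish 16).
Slack of S = 15 − 7 = 8 minutes.

8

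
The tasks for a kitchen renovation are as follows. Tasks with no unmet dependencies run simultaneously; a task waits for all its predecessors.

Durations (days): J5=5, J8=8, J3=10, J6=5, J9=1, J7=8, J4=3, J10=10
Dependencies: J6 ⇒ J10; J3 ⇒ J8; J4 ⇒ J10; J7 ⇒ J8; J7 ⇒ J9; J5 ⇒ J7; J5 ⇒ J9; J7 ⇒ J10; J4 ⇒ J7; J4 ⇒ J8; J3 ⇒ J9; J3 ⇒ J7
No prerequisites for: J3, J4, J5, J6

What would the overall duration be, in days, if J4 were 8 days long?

Critical path before the change: J3→J7→J10 = 10+8+10 = 28 giving 28 days.
J4 has 7 days of float (longest path through it is 21).
The critical path is still J3→J7→J10; finish is now 28 days.

28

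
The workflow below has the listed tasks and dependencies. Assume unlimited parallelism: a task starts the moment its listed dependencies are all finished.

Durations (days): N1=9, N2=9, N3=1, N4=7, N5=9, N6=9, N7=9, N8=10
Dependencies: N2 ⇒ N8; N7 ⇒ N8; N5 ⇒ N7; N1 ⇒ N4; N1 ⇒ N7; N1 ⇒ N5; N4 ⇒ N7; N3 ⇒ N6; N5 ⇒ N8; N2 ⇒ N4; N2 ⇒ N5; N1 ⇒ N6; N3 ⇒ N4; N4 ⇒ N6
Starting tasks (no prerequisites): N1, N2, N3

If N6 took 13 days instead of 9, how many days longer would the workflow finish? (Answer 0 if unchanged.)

Actual critical path: N1→N5→N7→N8 = 9+9+9+10 = 37 ⇒ 37 days.
N6 is off the critical path — its longest chain is 25 days, giving 12 of slack.
No other chain overtakes it, so the finish is 37 days.
Change in finish: 37 − 37 = +0 days.

0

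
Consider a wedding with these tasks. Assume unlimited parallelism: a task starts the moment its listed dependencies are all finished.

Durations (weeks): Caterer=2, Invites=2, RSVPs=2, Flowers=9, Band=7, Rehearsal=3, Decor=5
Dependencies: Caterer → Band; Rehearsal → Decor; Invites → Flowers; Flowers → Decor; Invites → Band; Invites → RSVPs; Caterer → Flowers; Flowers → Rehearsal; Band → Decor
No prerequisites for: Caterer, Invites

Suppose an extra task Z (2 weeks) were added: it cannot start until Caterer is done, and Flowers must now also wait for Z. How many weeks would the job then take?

Originally the job takes 19 weeks.
With Z inserted, Flowers now waits for max(Invites, Caterer, Z).
New critical path: Caterer→Z→Flowers→Rehearsal→Decor = 2+2+9+3+5 = 21 ⇒ 21 weeks.

21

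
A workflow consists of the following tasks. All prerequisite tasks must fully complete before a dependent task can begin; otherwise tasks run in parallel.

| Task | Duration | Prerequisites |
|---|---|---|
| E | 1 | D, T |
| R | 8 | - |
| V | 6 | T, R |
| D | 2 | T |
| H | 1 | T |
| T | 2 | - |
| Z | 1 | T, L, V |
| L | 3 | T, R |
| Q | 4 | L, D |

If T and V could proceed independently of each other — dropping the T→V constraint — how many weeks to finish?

With the dependency in place, R→L→Q = 8+3+4 = 15 sets the finish at 15 weeks.
Dropping T→V doesn't change V's earliest start (8); another predecessor still binds.
After: R→L→Q = 8+3+4 = 15 → 15 weeks.

15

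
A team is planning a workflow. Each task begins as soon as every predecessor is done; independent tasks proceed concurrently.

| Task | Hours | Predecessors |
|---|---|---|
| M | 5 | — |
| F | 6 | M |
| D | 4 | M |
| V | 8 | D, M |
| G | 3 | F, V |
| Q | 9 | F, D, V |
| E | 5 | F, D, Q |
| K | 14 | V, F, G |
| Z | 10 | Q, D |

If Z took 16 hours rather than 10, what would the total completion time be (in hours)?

42

The binding path is M→D→V→Q→Z = 5+4+8+9+10 = 36; finish at 36 hours.
Z lies on that path, so at 16 hours the path becomes 42 hours.
That remains the longest chain; total 42 hours.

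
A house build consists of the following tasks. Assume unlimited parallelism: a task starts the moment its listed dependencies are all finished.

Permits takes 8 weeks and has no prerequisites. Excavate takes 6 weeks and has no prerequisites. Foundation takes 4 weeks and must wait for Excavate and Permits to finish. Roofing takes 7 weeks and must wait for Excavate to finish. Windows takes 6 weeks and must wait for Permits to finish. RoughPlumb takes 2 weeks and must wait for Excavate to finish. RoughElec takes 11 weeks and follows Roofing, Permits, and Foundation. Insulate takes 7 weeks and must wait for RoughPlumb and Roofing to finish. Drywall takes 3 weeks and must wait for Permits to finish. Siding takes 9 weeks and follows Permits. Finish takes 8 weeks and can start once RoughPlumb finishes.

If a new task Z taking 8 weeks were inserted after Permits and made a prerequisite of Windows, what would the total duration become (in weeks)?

24

Originally the schedule takes 24 weeks.
With Z inserted, Windows now waits for max(Permits, Z).
New critical path: Excavate→Roofing→RoughElec = 6+7+11 = 24 ⇒ 24 weeks.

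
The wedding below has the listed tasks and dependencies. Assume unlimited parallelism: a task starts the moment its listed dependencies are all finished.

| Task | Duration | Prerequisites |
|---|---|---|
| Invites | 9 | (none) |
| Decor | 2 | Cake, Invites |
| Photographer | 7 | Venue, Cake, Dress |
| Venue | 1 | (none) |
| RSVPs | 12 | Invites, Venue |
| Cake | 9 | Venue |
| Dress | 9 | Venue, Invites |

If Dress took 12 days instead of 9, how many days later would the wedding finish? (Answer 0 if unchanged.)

3

The binding path is Invites→Dress→Photographer = 9+9+7 = 25; finish at 25 days.
Dress lies on that path, so at 12 days the path becomes 28 days.
That remains the longest chain; total 28 days.
Change in finish: 28 − 25 = +3 days.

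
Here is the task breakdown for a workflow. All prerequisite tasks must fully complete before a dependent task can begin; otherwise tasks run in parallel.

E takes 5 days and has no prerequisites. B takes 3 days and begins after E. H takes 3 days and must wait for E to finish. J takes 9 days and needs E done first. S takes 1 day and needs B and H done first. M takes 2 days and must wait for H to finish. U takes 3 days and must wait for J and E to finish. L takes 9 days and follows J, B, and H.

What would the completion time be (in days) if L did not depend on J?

17

With the dependency in place, E→J→L = 5+9+9 = 23 sets the finish at 23 days.
Without J→L, L's earliest start moves from 14 to 8.
After: E→B→L = 5+3+9 = 17 → 17 days.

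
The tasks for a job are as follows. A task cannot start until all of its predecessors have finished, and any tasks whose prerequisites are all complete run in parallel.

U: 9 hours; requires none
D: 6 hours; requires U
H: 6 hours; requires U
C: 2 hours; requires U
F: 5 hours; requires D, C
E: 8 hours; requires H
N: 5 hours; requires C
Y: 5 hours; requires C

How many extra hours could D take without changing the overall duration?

The longest chain is U→H→E = 9+6+8 = 23; overall finish 23 hours.
Longest path through D: 20 hours (earliest finish 15, latest finish 18).
So D can slip 18 − 15 = 3 hours.

3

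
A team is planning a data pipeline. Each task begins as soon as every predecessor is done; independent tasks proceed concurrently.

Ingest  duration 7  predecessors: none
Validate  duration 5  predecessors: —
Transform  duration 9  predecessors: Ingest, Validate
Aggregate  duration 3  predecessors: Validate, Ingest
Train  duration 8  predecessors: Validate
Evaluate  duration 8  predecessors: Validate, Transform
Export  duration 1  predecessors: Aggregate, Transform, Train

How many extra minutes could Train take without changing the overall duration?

10

Critical path: Ingest→Transform→Evaluate = 7+9+8 = 24, so the finish is 24 minutes.
The longest chain containing Train totals 14 minutes.
Float = 24 − 14 = 10.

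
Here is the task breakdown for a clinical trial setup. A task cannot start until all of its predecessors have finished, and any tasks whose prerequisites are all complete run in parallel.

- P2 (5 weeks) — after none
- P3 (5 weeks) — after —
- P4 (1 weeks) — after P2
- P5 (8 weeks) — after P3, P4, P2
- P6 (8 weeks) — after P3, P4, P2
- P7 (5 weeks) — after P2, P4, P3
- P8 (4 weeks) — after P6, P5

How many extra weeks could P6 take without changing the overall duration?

0

The longest chain is P2→P4→P5→P8 = 5+1+8+4 = 18; overall finish 18 weeks.
Longest path through P6: 18 weeks (earliest finish 14, latest finish 14).
Slack of P6 = 6 − 6 = 0 weeks.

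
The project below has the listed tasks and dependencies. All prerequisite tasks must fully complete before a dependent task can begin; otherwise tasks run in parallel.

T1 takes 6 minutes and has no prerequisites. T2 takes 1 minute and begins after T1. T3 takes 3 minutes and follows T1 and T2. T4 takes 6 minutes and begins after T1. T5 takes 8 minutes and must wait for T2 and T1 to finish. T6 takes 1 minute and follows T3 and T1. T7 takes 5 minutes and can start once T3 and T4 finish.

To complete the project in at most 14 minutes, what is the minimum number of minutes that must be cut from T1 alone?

Current finish: 17 minutes; target: 14.
T1 is on every critical path, so each minute cut from T1 cuts the finish by one (this holds down to a finish of 12).
Need 17 − 14 = 3 minutes off T1 → T1 becomes 3 minutes, finish becomes 14.

3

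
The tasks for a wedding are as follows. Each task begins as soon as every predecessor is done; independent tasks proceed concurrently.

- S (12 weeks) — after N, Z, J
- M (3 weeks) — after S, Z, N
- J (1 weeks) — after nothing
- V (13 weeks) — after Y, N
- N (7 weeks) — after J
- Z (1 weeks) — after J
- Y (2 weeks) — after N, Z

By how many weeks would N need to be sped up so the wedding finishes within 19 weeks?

4

Current finish: 23 weeks; target: 19.
N is on every critical path, so each week cut from N cuts the finish by one (this holds down to a finish of 17).
Need 23 − 19 = 4 weeks off N → N becomes 3 weeks, finish becomes 19.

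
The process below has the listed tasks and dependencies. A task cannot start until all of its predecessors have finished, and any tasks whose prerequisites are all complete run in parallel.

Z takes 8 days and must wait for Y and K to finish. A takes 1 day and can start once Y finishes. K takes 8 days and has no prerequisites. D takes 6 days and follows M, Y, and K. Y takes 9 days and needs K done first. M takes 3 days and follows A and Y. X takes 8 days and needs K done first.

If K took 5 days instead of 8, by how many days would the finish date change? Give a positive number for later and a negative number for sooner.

As given, the longest chain is K→Y→A→M→D = 8+9+1+3+6 = 27, so the finish is 27 days.
Since K is critical, the -3 change carries straight to that chain (now 24 days).
That remains the longest chain; total 24 days.
Change in finish: 24 − 27 = -3 days.

-3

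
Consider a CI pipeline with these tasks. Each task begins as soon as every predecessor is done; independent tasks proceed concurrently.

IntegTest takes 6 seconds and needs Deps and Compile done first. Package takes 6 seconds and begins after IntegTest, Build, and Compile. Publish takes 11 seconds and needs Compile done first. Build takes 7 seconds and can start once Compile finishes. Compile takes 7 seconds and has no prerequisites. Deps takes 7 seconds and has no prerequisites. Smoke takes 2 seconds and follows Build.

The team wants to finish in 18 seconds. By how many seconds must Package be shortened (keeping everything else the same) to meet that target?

2

Current finish: 20 seconds; target: 18.
Package is on every critical path, so each second cut from Package cuts the finish by one (this holds down to a finish of 18).
Need 20 − 18 = 2 seconds off Package → Package becomes 4 seconds, finish becomes 18.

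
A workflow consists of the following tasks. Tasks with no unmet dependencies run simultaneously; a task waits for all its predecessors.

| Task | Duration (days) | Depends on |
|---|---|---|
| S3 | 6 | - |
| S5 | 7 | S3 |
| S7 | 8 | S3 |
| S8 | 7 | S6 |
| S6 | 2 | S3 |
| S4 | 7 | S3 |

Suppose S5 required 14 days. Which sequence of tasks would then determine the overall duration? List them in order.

Actual critical path: S3→S6→S8 = 6+2+7 = 15 ⇒ 15 days.
The longest path through S5 is only 13 days, so S5 has float 2.
The binding chain switches to S3→S5 = 6+14 = 20; finish 20 days.

S3, S5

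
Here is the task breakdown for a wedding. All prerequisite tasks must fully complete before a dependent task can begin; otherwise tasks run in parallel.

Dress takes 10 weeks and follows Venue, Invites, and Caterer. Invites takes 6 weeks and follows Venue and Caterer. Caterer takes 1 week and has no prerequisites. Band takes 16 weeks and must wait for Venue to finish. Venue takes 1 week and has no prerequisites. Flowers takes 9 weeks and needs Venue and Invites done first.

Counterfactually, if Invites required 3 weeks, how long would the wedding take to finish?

Baseline: Venue→Invites→Dress = 1+6+10 = 17 → 17 weeks.
Invites lies on that path, so at 3 weeks the path becomes 14 weeks.
New critical path: Venue→Band = 1+16 = 17 ⇒ 17 weeks.

17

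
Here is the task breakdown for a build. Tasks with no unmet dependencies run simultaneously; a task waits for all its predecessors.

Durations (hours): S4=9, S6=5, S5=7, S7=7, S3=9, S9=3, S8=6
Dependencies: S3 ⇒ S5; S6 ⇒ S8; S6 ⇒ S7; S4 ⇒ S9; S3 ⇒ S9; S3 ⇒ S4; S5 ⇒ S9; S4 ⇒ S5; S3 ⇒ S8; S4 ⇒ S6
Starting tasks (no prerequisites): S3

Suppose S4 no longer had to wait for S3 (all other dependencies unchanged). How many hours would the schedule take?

Original critical path: S3→S4→S6→S7 = 9+9+5+7 = 30 ⇒ 30 hours.
Without S3→S4, S4's earliest start moves from 9 to 0.
New critical path: S4→S6→S7 = 9+5+7 = 21 ⇒ 21 hours.

21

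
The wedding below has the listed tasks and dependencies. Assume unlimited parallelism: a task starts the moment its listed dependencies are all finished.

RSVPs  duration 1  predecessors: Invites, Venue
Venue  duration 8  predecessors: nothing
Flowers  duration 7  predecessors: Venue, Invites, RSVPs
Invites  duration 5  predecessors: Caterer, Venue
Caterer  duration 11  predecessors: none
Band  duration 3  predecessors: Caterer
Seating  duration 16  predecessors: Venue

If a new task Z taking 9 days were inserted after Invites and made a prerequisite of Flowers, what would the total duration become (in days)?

Originally the job takes 24 days.
With Z inserted, Flowers now waits for max(Venue, Invites, RSVPs, Z).
New critical path: Caterer→Invites→Z→Flowers = 11+5+9+7 = 32 ⇒ 32 days.

32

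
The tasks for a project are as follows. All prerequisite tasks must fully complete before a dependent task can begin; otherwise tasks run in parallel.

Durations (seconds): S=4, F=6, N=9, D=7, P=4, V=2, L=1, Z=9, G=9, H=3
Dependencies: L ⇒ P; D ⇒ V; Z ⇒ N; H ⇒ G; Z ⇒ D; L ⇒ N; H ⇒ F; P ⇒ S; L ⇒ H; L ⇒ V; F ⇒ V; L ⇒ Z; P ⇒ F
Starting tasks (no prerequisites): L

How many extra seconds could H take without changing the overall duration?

6

Critical path: L→Z→N = 1+9+9 = 19, so the finish is 19 seconds.
H finishes as early as 4 and must finish by 10.
Slack of H = 7 − 1 = 6 seconds.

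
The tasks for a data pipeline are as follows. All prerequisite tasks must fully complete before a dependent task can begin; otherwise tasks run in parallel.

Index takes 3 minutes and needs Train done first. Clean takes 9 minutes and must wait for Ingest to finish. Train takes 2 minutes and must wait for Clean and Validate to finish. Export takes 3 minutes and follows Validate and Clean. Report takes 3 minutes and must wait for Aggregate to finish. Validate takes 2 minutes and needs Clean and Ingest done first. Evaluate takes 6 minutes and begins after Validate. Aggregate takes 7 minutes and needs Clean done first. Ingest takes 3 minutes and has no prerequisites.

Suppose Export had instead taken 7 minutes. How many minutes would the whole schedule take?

Actual critical path: Ingest→Clean→Aggregate→Report = 3+9+7+3 = 22 ⇒ 22 minutes.
The longest path through Export is only 17 minutes, so Export has float 5.
The critical path is still Ingest→Clean→Aggregate→Report; finish is now 22 minutes.

22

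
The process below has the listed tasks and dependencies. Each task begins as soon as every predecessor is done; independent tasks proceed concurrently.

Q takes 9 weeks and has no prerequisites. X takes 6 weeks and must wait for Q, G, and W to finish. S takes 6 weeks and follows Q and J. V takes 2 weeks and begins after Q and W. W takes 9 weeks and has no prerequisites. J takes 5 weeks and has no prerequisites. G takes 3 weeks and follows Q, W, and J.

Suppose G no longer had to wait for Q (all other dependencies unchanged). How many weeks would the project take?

Before: longest chain Q→G→X = 9+3+6 = 18, finish 18.
Dropping Q→G doesn't change G's earliest start (9); another predecessor still binds.
New critical path: W→G→X = 9+3+6 = 18 ⇒ 18 weeks.

18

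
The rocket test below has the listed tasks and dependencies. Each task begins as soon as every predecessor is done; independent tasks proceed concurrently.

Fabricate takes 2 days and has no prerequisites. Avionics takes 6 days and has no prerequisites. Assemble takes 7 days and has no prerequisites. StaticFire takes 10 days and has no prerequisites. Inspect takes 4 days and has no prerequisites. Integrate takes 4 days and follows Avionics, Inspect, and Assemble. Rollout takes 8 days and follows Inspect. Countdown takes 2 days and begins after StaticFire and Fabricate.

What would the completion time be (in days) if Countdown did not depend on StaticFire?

12

Before: longest chain StaticFire→Countdown = 10+2 = 12, finish 12.
Without StaticFire→Countdown, Countdown's earliest start moves from 10 to 2.
After: Inspect→Rollout = 4+8 = 12 → 12 days.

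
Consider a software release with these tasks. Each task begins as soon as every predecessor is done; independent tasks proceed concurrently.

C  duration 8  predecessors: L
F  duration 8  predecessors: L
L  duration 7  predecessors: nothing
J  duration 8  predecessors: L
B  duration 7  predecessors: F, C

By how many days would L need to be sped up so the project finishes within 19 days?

3

Current finish: 22 days; target: 19.
L is on every critical path, so each day cut from L cuts the finish by one (this holds down to a finish of 16).
Need 22 − 19 = 3 days off L → L becomes 4 days, finish becomes 19.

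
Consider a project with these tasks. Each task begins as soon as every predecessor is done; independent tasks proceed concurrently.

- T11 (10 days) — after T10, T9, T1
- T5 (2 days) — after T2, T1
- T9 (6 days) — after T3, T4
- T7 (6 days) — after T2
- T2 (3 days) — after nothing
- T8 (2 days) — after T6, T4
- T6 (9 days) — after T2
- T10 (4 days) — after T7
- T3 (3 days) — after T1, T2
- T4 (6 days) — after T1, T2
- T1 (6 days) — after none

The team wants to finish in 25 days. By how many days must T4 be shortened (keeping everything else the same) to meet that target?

3

Current finish: 28 days; target: 25.
T4 is on every critical path, so each day cut from T4 cuts the finish by one (this holds down to a finish of 25).
Need 28 − 25 = 3 days off T4 → T4 becomes 3 days, finish becomes 25.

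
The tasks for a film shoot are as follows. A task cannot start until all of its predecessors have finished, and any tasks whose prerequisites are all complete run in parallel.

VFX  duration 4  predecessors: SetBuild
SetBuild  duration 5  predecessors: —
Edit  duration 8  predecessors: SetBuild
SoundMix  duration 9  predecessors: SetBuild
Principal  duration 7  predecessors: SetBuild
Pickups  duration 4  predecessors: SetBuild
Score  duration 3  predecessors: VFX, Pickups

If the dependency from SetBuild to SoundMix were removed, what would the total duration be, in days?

13

With the dependency in place, SetBuild→SoundMix = 5+9 = 14 sets the finish at 14 days.
Without SetBuild→SoundMix, SoundMix's earliest start moves from 5 to 0.
The longest chain is now SetBuild→Edit = 5+8 = 13, so the film shoot takes 13 days.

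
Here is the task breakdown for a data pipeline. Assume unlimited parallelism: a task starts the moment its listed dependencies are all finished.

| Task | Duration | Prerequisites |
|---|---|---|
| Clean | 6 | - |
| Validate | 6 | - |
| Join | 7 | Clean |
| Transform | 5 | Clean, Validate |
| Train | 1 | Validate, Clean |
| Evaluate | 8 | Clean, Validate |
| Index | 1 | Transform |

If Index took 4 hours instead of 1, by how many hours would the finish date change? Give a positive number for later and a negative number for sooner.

1

As given, the longest chain is Clean→Evaluate = 6+8 = 14, so the finish is 14 hours.
Index is off the critical path — its longest chain is 12 hours, giving 2 of slack.
New critical path: Clean→Transform→Index = 6+5+4 = 15 ⇒ 15 hours.
Change in finish: 15 − 14 = +1 hours.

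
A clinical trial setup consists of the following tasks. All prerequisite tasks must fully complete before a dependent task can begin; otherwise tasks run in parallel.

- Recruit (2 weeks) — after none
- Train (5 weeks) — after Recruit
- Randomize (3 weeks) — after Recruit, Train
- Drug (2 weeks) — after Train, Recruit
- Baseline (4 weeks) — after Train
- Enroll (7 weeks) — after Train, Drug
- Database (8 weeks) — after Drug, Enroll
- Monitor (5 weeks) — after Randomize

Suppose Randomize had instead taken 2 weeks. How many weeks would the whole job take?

24

Actual critical path: Recruit→Train→Drug→Enroll→Database = 2+5+2+7+8 = 24 ⇒ 24 weeks.
Randomize is off the critical path — its longest chain is 15 weeks, giving 9 of slack.
The critical path is still Recruit→Train→Drug→Enroll→Database; finish is now 24 weeks.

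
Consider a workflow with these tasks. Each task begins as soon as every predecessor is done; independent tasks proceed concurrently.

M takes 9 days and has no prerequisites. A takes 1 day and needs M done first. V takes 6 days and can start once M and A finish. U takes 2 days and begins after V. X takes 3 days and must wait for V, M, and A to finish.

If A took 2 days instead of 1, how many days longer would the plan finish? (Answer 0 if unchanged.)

Critical path before the change: M→A→V→X = 9+1+6+3 = 19 giving 19 days.
A is on the critical path; changing it to 2 makes that path 20 days.
That remains the longest chain; total 20 days.
Change in finish: 20 − 19 = +1 days.

1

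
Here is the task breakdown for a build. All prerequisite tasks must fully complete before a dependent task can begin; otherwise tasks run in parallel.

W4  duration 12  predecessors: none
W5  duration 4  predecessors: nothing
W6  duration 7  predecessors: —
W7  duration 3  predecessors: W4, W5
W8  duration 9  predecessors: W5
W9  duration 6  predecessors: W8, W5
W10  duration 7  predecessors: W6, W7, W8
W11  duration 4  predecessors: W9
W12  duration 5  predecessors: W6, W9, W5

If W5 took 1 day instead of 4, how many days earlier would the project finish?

2

Actual critical path: W5→W8→W9→W12 = 4+9+6+5 = 24 ⇒ 24 days.
W5 lies on that path, so at 1 day the path becomes 21 days.
The binding chain switches to W4→W7→W10 = 12+3+7 = 22; finish 22 days.
Change in finish: 22 − 24 = -2 days.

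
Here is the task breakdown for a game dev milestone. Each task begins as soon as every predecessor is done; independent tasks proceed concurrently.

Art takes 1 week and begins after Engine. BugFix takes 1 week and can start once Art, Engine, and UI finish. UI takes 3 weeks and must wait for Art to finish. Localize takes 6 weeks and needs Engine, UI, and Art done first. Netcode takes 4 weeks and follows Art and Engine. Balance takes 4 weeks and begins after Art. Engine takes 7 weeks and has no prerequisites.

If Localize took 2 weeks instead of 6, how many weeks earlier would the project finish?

4

Actual critical path: Engine→Art→UI→Localize = 7+1+3+6 = 17 ⇒ 17 weeks.
Localize is on the critical path; changing it to 2 makes that path 13 weeks.
No other chain overtakes it, so the finish is 13 weeks.
Change in finish: 13 − 17 = -4 weeks.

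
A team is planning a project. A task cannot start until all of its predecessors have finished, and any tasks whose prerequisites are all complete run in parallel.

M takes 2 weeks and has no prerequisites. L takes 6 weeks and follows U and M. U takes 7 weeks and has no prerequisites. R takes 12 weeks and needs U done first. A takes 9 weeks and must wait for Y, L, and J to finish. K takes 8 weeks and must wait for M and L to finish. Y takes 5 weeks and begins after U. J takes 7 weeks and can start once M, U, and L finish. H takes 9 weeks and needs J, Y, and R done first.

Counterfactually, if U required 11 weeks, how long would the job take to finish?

The binding path is U→L→J→H = 7+6+7+9 = 29; finish at 29 weeks.
U lies on that path, so at 11 weeks the path becomes 33 weeks.
That remains the longest chain; total 33 weeks.

33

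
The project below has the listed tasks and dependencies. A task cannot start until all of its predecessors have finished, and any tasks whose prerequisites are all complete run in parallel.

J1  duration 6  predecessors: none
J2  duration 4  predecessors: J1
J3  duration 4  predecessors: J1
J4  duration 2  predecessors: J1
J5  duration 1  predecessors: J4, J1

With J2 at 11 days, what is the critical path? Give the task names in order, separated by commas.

J1, J2

As given, the longest chain is J1→J2 = 6+4 = 10, so the finish is 10 days.
Since J2 is critical, the +7 change carries straight to that chain (now 17 days).
That remains the longest chain; total 17 days.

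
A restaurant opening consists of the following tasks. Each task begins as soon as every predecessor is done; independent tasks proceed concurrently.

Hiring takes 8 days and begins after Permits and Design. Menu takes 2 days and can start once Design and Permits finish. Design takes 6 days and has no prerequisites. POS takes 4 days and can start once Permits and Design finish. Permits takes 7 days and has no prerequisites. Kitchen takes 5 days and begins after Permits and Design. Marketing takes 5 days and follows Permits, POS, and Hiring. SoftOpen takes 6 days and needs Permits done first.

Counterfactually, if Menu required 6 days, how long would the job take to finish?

20

The binding path is Permits→Hiring→Marketing = 7+8+5 = 20; finish at 20 days.
Menu has 11 days of float (longest path through it is 9).
That remains the longest chain; total 20 days.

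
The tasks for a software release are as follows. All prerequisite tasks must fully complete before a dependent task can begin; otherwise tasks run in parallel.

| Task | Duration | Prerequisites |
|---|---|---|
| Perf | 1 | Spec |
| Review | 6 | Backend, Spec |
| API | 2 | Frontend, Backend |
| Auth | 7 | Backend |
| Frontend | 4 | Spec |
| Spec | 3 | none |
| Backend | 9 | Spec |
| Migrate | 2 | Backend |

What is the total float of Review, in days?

Spec→Backend→Auth = 3+9+7 = 19 sets the makespan at 19 days.
Review finishes as early as 18 and must finish by 19.
Slack of Review = 13 − 12 = 1 day.

1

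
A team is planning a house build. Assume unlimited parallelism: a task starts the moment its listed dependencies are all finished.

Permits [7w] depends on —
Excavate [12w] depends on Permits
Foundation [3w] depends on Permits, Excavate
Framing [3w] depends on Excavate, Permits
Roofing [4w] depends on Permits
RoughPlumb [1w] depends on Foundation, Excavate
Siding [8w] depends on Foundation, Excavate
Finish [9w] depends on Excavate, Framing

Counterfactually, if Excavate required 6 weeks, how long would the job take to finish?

25

Critical path before the change: Permits→Excavate→Framing→Finish = 7+12+3+9 = 31 giving 31 weeks.
Excavate is on the critical path; changing it to 6 makes that path 25 weeks.
That remains the longest chain; total 25 weeks.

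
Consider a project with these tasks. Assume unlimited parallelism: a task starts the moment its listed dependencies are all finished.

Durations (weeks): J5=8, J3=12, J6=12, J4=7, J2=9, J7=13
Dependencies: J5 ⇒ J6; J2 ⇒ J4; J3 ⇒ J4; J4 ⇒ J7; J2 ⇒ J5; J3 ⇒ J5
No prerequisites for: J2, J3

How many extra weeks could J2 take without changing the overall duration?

3

The longest chain is J3→J4→J7 = 12+7+13 = 32; overall finish 32 weeks.
The longest chain containing J2 totals 29 weeks.
So J2 can slip 12 − 9 = 3 weeks.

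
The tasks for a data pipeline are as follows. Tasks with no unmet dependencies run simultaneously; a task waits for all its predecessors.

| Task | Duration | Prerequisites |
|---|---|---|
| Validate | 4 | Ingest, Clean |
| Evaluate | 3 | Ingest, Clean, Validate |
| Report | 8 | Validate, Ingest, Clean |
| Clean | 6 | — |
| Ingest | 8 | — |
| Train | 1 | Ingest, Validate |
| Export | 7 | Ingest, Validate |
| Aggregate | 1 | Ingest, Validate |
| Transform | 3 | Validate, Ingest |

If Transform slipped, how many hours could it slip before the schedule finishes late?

The longest chain is Ingest→Validate→Report = 8+4+8 = 20; overall finish 20 hours.
Longest path through Transform: 15 hours (earliest finish 15, latest finish 20).
Float = 20 − 15 = 5.

5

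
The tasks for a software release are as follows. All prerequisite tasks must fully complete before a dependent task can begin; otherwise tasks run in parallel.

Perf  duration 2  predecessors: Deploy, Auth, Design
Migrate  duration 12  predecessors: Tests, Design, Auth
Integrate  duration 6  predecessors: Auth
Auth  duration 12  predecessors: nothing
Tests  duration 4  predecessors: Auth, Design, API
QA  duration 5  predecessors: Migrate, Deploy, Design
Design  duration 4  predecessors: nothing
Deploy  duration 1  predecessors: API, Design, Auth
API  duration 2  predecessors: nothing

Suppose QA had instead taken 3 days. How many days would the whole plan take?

The binding path is Auth→Tests→Migrate→QA = 12+4+12+5 = 33; finish at 33 days.
Since QA is critical, the -2 change carries straight to that chain (now 31 days).
No other chain overtakes it, so the finish is 31 days.

31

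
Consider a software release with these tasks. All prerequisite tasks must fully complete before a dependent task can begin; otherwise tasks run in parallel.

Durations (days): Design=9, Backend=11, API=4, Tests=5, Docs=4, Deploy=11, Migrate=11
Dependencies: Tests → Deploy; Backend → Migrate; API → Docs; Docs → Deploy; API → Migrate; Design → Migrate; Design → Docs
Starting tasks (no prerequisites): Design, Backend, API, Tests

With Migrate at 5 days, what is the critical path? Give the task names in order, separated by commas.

The binding path is Design→Docs→Deploy = 9+4+11 = 24; finish at 24 days.
Migrate is off the critical path — its longest chain is 22 days, giving 2 of slack.
No other chain overtakes it, so the finish is 24 days.

Design, Docs, Deploy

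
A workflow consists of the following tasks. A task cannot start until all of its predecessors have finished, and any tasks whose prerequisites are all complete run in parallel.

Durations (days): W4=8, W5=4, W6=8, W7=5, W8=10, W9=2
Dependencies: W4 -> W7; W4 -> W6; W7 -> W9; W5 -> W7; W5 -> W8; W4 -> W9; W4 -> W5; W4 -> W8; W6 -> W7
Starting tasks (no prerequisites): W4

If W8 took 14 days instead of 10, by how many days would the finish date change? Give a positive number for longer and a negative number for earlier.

3

As given, the longest chain is W4→W6→W7→W9 = 8+8+5+2 = 23, so the finish is 23 days.
W8 has 1 day of float (longest path through it is 22).
Now W4→W5→W8 = 8+4+14 = 26 is longest, so the finish becomes 26 days.
Change in finish: 26 − 23 = +3 days.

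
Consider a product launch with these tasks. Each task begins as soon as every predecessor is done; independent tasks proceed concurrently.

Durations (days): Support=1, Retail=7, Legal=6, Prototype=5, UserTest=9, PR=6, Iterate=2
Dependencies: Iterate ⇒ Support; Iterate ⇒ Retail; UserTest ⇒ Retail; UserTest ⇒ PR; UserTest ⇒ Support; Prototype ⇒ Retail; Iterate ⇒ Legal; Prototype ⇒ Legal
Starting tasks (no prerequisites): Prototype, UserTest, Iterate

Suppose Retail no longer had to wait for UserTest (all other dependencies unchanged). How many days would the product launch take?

15

Before: longest chain UserTest→Retail = 9+7 = 16, finish 16.
Without UserTest→Retail, Retail's earliest start moves from 9 to 5.
After: UserTest→PR = 9+6 = 15 → 15 days.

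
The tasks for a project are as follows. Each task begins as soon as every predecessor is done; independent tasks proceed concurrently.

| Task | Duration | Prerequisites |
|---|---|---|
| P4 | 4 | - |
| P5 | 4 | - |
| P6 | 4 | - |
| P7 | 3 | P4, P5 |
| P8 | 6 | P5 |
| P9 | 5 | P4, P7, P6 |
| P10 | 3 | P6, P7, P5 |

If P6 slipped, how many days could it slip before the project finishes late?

P4→P7→P9 = 4+3+5 = 12 sets the makespan at 12 days.
The longest chain containing P6 totals 9 days.
Slack of P6 = 3 − 0 = 3 days.

3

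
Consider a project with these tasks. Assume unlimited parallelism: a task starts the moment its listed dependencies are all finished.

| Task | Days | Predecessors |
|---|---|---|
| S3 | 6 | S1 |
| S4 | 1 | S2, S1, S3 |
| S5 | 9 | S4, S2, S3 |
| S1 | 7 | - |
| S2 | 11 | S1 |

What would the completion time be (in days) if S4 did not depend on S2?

Original critical path: S1→S2→S4→S5 = 7+11+1+9 = 28 ⇒ 28 days.
Without S2→S4, S4's earliest start moves from 18 to 13.
New critical path: S1→S2→S5 = 7+11+9 = 27 ⇒ 27 days.

27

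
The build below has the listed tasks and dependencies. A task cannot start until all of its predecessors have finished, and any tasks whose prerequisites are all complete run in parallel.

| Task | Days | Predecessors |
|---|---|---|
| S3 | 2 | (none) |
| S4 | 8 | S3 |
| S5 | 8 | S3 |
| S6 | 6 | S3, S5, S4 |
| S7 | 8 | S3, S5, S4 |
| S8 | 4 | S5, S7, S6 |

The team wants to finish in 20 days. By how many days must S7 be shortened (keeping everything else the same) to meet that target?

2

Current finish: 22 days; target: 20.
S7 is on every critical path, so each day cut from S7 cuts the finish by one (this holds down to a finish of 20).
Need 22 − 20 = 2 days off S7 → S7 becomes 6 days, finish becomes 20.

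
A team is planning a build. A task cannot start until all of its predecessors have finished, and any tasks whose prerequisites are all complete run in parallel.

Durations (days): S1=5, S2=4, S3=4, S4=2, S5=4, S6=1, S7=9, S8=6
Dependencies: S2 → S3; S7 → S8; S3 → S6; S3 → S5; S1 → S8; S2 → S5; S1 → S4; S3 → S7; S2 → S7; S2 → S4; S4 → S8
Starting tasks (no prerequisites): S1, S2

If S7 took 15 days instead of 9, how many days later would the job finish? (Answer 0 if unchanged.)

As given, the longest chain is S2→S3→S7→S8 = 4+4+9+6 = 23, so the finish is 23 days.
S7 lies on that path, so at 15 days the path becomes 29 days.
The critical path is still S2→S3→S7→S8; finish is now 29 days.
Change in finish: 29 − 23 = +6 days.

6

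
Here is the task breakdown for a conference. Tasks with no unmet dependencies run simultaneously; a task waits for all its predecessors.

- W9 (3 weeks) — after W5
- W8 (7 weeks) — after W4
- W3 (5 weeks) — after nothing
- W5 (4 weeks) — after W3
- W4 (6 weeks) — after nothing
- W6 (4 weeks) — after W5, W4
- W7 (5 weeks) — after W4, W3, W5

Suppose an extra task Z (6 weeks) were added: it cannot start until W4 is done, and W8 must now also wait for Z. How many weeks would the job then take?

19

Originally the job takes 14 weeks.
With Z inserted, W8 now waits for max(W4, Z).
New critical path: W4→Z→W8 = 6+6+7 = 19 ⇒ 19 weeks.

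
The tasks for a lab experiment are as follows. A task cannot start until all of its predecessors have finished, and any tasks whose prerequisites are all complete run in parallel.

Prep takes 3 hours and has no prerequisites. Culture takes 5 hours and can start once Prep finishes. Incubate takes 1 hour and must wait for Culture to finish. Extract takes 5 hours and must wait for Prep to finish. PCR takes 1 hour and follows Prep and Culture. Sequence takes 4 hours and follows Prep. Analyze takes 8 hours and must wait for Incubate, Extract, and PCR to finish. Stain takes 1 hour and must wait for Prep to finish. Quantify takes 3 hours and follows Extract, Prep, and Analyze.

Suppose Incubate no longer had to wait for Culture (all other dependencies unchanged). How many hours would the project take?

With the dependency in place, Prep→Culture→Incubate→Analyze→Quantify = 3+5+1+8+3 = 20 sets the finish at 20 hours.
Without Culture→Incubate, Incubate's earliest start moves from 8 to 0.
New critical path: Prep→Culture→PCR→Analyze→Quantify = 3+5+1+8+3 = 20 ⇒ 20 hours.

20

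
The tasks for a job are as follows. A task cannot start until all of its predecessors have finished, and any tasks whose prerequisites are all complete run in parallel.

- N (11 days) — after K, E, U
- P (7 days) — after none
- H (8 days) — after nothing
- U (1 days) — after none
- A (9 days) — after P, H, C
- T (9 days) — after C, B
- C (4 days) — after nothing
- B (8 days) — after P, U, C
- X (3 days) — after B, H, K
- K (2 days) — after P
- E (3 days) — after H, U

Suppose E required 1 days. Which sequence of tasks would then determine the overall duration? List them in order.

P, B, T

Actual critical path: P→B→T = 7+8+9 = 24 ⇒ 24 days.
E has 2 days of float (longest path through it is 22).
That remains the longest chain; total 24 days.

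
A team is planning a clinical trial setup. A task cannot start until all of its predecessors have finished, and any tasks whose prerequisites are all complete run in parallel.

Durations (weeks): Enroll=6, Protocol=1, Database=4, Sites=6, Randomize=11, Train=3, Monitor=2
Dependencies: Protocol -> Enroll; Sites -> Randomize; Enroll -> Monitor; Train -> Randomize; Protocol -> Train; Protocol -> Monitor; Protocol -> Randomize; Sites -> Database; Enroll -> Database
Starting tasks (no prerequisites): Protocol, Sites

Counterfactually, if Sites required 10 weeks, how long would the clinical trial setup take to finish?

21

Critical path before the change: Sites→Randomize = 6+11 = 17 giving 17 weeks.
Sites lies on that path, so at 10 weeks the path becomes 21 weeks.
That remains the longest chain; total 21 weeks.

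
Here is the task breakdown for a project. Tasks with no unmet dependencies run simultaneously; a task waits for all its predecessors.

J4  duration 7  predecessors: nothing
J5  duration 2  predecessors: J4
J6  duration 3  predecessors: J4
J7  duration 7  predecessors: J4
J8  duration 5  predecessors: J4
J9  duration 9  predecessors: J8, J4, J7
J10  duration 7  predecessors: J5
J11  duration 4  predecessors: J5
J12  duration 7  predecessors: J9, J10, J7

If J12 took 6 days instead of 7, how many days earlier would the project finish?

Baseline: J4→J7→J9→J12 = 7+7+9+7 = 30 → 30 days.
Since J12 is critical, the -1 change carries straight to that chain (now 29 days).
No other chain overtakes it, so the finish is 29 days.
Change in finish: 29 − 30 = -1 days.

1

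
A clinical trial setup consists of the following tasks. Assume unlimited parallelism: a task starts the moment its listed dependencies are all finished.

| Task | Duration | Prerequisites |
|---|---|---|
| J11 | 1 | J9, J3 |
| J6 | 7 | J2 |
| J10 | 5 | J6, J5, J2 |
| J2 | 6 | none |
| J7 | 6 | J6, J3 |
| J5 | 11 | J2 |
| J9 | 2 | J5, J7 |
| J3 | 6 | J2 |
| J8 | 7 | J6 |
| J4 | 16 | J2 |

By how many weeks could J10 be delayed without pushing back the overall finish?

0

The longest chain is J2→J4 = 6+16 = 22; overall finish 22 weeks.
J10 finishes as early as 22 and must finish by 22.
Float = 22 − 22 = 0.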